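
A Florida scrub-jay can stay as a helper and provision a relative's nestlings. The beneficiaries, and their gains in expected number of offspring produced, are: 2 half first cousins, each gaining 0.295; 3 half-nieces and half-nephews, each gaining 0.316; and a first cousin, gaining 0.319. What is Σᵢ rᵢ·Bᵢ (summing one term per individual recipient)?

0.19525

r to a half first cousin = 1/16 (half first cousins share one grandparent — one path of length 4: r = (1/2)^4 = 1/16).
r to a half-niece or half-nephew = 0.125 (half-aunt/uncle↔niece/nephew: one path of length 3: r = (1/2)^3 = 1/8).
r to a first cousin = 0.125 (first cousins share one grandparent pair — two paths of length 4: r = 2·(1/2)^4 = 1/8).
Summing one r·B term per recipient: 2·0.0625·0.295 + 3·0.125·0.316 + 1·0.125·0.319 = 0.19525.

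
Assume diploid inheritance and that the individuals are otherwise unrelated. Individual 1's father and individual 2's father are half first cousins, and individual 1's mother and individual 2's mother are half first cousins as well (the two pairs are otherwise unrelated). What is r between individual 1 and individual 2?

Wright's path rule: contributions from independent ancestry routes add.
Individual 1 and individual 2 are related in two ways: half second cousins through their fathers (r = 1/64) and half second cousins through their mothers (r = 1/64).
r = 1/64 + 1/64 = 1/32 = 0.03125.

0.03125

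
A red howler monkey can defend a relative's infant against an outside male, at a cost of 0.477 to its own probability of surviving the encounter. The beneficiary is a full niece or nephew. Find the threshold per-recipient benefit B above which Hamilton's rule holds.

r to a full niece or nephew = 0.25 (full aunt/uncle↔niece/nephew: two paths of length 3 through the shared grandparent pair: r = 2·(1/2)^3 = 1/4).
Hamilton's rule with n recipients of equal r: n·r·B > C, so B > C/(n·r) = 0.477/(1·0.25) = 1.908.

1.908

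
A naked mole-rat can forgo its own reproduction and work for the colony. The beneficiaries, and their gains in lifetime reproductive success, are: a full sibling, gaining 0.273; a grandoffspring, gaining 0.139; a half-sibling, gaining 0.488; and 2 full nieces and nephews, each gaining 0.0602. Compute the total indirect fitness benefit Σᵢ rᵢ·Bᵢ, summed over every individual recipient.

0.32335

r to a full sibling = 1/2 (full sibs share both parents — two paths of length 2: r = 2·(1/2)^2 = 1/2).
r to a grandoffspring = 1/4 (two parent–offspring links: r = (1/2)^2 = 1/4).
r to a half-sibling = 0.25 (half-sibs share one parent — one path of length 2: r = (1/2)^2 = 1/4).
r to a full niece or nephew = 0.25 (full aunt/uncle↔niece/nephew: two paths of length 3 through the shared grandparent pair: r = 2·(1/2)^3 = 1/4).
Summing one r·B term per recipient: 1·0.5·0.273 + 1·0.25·0.139 + 1·0.25·0.488 + 2·0.25·0.0602 = 0.32335.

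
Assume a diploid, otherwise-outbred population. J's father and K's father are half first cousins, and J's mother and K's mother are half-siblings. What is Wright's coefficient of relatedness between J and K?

Wright's path rule: contributions from independent ancestry routes add.
J and K are related in two ways: half second cousins through their fathers (r = 1/64) and half first cousins through their mothers (r = 1/16).
r = 1/64 + 1/16 = 5/64 = 0.078125.

0.078125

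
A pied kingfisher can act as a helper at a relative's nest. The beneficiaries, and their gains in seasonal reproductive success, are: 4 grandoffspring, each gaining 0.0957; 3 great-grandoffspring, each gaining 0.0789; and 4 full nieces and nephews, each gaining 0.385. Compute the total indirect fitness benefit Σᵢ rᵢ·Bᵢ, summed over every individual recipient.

r to a grandoffspring = 1/4 (two parent–offspring links: r = (1/2)^2 = 1/4).
r to a great-grandoffspring = 0.125 (three parent–offspring links: r = (1/2)^3 = 1/8).
r to a full niece or nephew = 1/4 (full aunt/uncle↔niece/nephew: two paths of length 3 through the shared grandparent pair: r = 2·(1/2)^3 = 1/4).
Summing one r·B term per recipient: 4·0.25·0.0957 + 3·0.125·0.0789 + 4·0.25·0.385 = 0.5102875.

0.5102875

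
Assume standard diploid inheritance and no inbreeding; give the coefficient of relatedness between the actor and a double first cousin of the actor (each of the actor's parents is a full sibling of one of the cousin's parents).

0.25

Each parent–offspring link contributes a factor of 1/2, and independent paths through distinct common ancestors add.
Double first cousins share both grandparent pairs — four paths of length 4: r = 4·(1/2)^4 = 1/4.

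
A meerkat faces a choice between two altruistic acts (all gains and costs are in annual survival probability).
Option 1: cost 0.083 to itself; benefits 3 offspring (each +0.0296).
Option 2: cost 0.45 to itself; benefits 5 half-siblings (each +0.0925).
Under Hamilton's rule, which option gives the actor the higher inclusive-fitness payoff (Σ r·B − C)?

Option 1: r to an offspring = 0.5.
Option 1: Σ r·B − C = (3·0.5·0.0296) − 0.083 = -0.0386.
Option 2: r to a half-sibling = 0.25.
Option 2: Σ r·B − C = (5·0.25·0.0925) − 0.45 = -0.334375.
Option 1 has the higher net inclusive-fitness payoff.

Option 1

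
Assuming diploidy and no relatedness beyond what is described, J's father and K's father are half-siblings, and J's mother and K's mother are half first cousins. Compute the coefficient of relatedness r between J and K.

0.078125

Independent pedigree routes through distinct common ancestors add.
J and K are related in two ways: half first cousins through their fathers (r = 1/16) and half second cousins through their mothers (r = 1/64).
r = 1/16 + 1/64 = 5/64 = 0.078125.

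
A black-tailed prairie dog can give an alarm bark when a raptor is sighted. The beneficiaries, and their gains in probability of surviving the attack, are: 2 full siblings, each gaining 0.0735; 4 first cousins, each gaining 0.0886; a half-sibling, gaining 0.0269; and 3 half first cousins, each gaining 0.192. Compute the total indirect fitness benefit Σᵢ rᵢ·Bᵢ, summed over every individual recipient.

0.160525

r to a full sibling = 1/2 (full sibs share both parents — two paths of length 2: r = 2·(1/2)^2 = 1/2).
r to a first cousin = 1/8 (first cousins share one grandparent pair — two paths of length 4: r = 2·(1/2)^4 = 1/8).
r to a half-sibling = 0.25 (half-sibs share one parent — one path of length 2: r = (1/2)^2 = 1/4).
r to a half first cousin = 0.0625 (half first cousins share one grandparent — one path of length 4: r = (1/2)^4 = 1/16).
Summing one r·B term per recipient: 2·0.5·0.0735 + 4·0.125·0.0886 + 1·0.25·0.0269 + 3·0.0625·0.192 = 0.160525.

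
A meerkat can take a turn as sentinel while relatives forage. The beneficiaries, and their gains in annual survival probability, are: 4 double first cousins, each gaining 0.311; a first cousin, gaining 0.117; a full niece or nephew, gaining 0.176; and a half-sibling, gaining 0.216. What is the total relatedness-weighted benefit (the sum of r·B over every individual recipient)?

r to a double first cousin = 0.25 (double first cousins share both grandparent pairs — four paths of length 4: r = 4·(1/2)^4 = 1/4).
r to a first cousin = 0.125 (first cousins share one grandparent pair — two paths of length 4: r = 2·(1/2)^4 = 1/8).
r to a full niece or nephew = 0.25 (full aunt/uncle↔niece/nephew: two paths of length 3 through the shared grandparent pair: r = 2·(1/2)^3 = 1/4).
r to a half-sibling = 0.25 (half-sibs share one parent — one path of length 2: r = (1/2)^2 = 1/4).
Summing one r·B term per recipient: 4·0.25·0.311 + 1·0.125·0.117 + 1·0.25·0.176 + 1·0.25·0.216 = 0.423625.

0.423625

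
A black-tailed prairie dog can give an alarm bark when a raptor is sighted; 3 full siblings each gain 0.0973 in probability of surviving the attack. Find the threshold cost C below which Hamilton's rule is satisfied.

0.14595

r to a full sibling = 0.5 (full sibs share both parents — two paths of length 2: r = 2·(1/2)^2 = 1/2).
Hamilton's rule: n·r·B > C, so the trait is favored while C < n·r·B = 3·0.5·0.0973 = 0.14595.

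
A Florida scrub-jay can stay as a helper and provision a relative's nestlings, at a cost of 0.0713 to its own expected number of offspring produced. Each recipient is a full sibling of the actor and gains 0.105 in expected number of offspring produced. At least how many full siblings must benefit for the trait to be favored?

2

r to a full sibling = 1/2 (full sibs share both parents — two paths of length 2: r = 2·(1/2)^2 = 1/2).
Hamilton's rule: n·r·B > C  ⇒  n > C/(r·B) = 0.0713/(0.5·0.105) = 1.358.
The smallest integer exceeding 1.358 is 2.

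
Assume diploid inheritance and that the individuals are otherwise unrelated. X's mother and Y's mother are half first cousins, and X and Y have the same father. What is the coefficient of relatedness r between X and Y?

0.265625

Independent pedigree routes through distinct common ancestors add.
X and Y are related in two ways: half second cousins through their mothers (r = 1/64) and half-sibs through their shared father (r = 1/4).
r = 1/64 + 1/4 = 17/64 = 0.265625.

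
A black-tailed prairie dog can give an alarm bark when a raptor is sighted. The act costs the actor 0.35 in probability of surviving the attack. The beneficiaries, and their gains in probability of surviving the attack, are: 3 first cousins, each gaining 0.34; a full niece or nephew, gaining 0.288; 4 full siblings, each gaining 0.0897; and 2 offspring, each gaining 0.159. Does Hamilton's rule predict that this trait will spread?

Hamilton's rule: the trait is favored when the sum of r·B over every recipient exceeds the actor's cost C.
r to a first cousin = 0.125 (first cousins share one grandparent pair — two paths of length 4: r = 2·(1/2)^4 = 1/8).
r to a full niece or nephew = 0.25 (full aunt/uncle↔niece/nephew: two paths of length 3 through the shared grandparent pair: r = 2·(1/2)^3 = 1/4).
r to a full sibling = 1/2 (full sibs share both parents — two paths of length 2: r = 2·(1/2)^2 = 1/2).
r to an offspring = 0.5 (one parent–offspring link: r = (1/2)^1 = 1/2).
Summing one r·B term per recipient: 3·0.125·0.34 + 1·0.25·0.288 + 4·0.5·0.0897 + 2·0.5·0.159 = 0.5379.
0.5379 > 0.35: the indirect benefit exceeds the cost.

Yes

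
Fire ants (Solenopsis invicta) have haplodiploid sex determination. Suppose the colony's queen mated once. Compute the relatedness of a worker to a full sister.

Haplodiploid full sisters inherit their father's entire haploid genome identically (contributing 1/2) and on average half of their mother's contribution (1/2 · 1/2 = 1/4); r = 1/2 + 1/4 = 3/4.

0.75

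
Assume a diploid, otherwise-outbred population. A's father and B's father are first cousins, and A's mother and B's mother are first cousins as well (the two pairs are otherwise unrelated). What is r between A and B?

Independent pedigree routes through distinct common ancestors add.
A and B are related in two ways: second cousins through their fathers (r = 1/32) and second cousins through their mothers (r = 1/32).
r = 1/32 + 1/32 = 1/16 = 0.0625.

0.0625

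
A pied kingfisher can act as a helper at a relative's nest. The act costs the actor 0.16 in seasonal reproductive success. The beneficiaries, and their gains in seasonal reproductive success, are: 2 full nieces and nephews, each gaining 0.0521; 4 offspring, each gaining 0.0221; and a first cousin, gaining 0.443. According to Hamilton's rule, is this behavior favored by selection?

Hamilton's rule: the trait is favored when the sum of r·B over every recipient exceeds the actor's cost C.
r to a full niece or nephew = 1/4 (full aunt/uncle↔niece/nephew: two paths of length 3 through the shared grandparent pair: r = 2·(1/2)^3 = 1/4).
r to an offspring = 0.5 (one parent–offspring link: r = (1/2)^1 = 1/2).
r to a first cousin = 0.125 (first cousins share one grandparent pair — two paths of length 4: r = 2·(1/2)^4 = 1/8).
Summing one r·B term per recipient: 2·0.25·0.0521 + 4·0.5·0.0221 + 1·0.125·0.443 = 0.125625.
0.125625 < 0.16: the indirect benefit is less than the cost.

No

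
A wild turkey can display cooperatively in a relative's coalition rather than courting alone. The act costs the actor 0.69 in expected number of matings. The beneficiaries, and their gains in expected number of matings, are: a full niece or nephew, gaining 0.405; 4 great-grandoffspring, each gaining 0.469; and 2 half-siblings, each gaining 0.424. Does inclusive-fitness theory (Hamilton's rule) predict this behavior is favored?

Hamilton's rule: the trait is favored when the sum of r·B over every recipient exceeds the actor's cost C.
r to a full niece or nephew = 0.25 (full aunt/uncle↔niece/nephew: two paths of length 3 through the shared grandparent pair: r = 2·(1/2)^3 = 1/4).
r to a great-grandoffspring = 0.125 (three parent–offspring links: r = (1/2)^3 = 1/8).
r to a half-sibling = 0.25 (half-sibs share one parent — one path of length 2: r = (1/2)^2 = 1/4).
Summing one r·B term per recipient: 1·0.25·0.405 + 4·0.125·0.469 + 2·0.25·0.424 = 0.54775.
0.54775 < 0.69: the indirect benefit is less than the cost.

No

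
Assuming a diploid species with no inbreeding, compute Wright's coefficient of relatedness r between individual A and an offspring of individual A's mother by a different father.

Each parent–offspring link contributes a factor of 1/2, and independent paths through distinct common ancestors add.
Half-sibs share one parent — one path of length 2: r = (1/2)^2 = 1/4.

0.25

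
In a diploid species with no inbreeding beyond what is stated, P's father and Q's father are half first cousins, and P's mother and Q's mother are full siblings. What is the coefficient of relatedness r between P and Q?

Wright's path rule: contributions from independent ancestry routes add.
P and Q are related in two ways: half second cousins through their fathers (r = 1/64) and first cousins through their mothers (r = 1/8).
r = 1/64 + 1/8 = 9/64 = 0.140625.

0.140625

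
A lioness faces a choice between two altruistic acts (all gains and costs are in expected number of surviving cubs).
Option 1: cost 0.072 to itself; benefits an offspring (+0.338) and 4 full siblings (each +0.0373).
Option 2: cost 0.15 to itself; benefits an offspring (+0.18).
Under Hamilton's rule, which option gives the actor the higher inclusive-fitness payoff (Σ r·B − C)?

Option 1: r to an offspring = 0.5.
Option 1: r to a full sibling = 0.5.
Option 1: Σ r·B − C = (1·0.5·0.338 + 4·0.5·0.0373) − 0.072 = 0.1716.
Option 2: r to an offspring = 0.5.
Option 2: Σ r·B − C = (1·0.5·0.18) − 0.15 = -0.06.
Option 1 has the higher net inclusive-fitness payoff.

Option 1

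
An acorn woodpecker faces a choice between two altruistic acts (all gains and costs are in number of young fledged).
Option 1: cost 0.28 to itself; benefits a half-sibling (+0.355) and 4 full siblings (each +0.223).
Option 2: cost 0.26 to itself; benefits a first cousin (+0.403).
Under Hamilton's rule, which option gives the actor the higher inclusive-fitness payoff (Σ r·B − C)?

Option 1: r to a half-sibling = 0.25.
Option 1: r to a full sibling = 0.5.
Option 1: Σ r·B − C = (1·0.25·0.355 + 4·0.5·0.223) − 0.28 = 0.25475.
Option 2: r to a first cousin = 0.125.
Option 2: Σ r·B − C = (1·0.125·0.403) − 0.26 = -0.209625.
Option 1 has the higher net inclusive-fitness payoff.

Option 1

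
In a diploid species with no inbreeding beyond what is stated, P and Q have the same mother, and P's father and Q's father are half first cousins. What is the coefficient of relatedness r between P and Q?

0.265625

Independent pedigree routes through distinct common ancestors add.
P and Q are related in two ways: half-sibs through their shared mother (r = 1/4) and half second cousins through their fathers (r = 1/64).
r = 1/4 + 1/64 = 0.265625.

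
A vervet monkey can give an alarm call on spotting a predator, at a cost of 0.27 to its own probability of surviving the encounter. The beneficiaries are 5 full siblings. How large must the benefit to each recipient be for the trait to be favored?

r to a full sibling = 0.5 (full sibs share both parents — two paths of length 2: r = 2·(1/2)^2 = 1/2).
Hamilton's rule with n recipients of equal r: n·r·B > C, so B > C/(n·r) = 0.27/(5·0.5) = 0.108.

0.108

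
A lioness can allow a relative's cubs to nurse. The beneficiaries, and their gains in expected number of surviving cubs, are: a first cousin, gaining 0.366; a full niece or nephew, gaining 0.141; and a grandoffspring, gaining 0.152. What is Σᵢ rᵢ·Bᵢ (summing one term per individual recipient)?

r to a first cousin = 0.125 (first cousins share one grandparent pair — two paths of length 4: r = 2·(1/2)^4 = 1/8).
r to a full niece or nephew = 1/4 (full aunt/uncle↔niece/nephew: two paths of length 3 through the shared grandparent pair: r = 2·(1/2)^3 = 1/4).
r to a grandoffspring = 1/4 (two parent–offspring links: r = (1/2)^2 = 1/4).
Summing one r·B term per recipient: 1·0.125·0.366 + 1·0.25·0.141 + 1·0.25·0.152 = 0.119.

0.119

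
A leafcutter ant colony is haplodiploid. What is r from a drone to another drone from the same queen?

Haploid brothers each carry a random half of the queen's diploid genome, so on average they share half: r = 1/2.

0.5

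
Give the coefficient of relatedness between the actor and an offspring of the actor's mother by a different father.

Each parent–offspring link contributes a factor of 1/2, and independent paths through distinct common ancestors add.
Half-sibs share one parent — one path of length 2: r = (1/2)^2 = 1/4.

0.25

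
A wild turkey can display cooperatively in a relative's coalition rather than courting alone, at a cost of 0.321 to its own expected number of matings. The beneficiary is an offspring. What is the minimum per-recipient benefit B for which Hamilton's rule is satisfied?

0.642

r to an offspring = 0.5 (one parent–offspring link: r = (1/2)^1 = 1/2).
Hamilton's rule with n recipients of equal r: n·r·B > C, so B > C/(n·r) = 0.321/(1·0.5) = 0.642.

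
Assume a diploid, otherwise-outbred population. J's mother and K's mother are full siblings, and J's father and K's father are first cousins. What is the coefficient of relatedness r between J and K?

0.15625

With two independent routes of shared ancestry, r is the sum of the two contributions.
J and K are related in two ways: first cousins through their mothers (r = 1/8) and second cousins through their fathers (r = 1/32).
r = 1/8 + 1/32 = 0.15625.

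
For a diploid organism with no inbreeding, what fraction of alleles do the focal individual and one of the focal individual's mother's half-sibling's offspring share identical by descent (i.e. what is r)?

Each parent–offspring link contributes a factor of 1/2, and independent paths through distinct common ancestors add.
Half first cousins share one grandparent — one path of length 4: r = (1/2)^4 = 1/16.

0.0625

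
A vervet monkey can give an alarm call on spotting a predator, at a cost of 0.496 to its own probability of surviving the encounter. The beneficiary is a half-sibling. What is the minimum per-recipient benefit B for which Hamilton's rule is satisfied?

r to a half-sibling = 0.25 (half-sibs share one parent — one path of length 2: r = (1/2)^2 = 1/4).
Hamilton's rule with n recipients of equal r: n·r·B > C, so B > C/(n·r) = 0.496/(1·0.25) = 1.984.

1.984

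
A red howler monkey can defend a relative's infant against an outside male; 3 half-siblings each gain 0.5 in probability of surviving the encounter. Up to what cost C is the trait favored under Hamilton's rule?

0.375

r to a half-sibling = 0.25 (half-sibs share one parent — one path of length 2: r = (1/2)^2 = 1/4).
Hamilton's rule: n·r·B > C, so the trait is favored while C < n·r·B = 3·0.25·0.5 = 0.375.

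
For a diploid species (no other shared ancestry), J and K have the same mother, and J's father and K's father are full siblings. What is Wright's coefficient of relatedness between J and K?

Wright's path rule: contributions from independent ancestry routes add.
J and K are related in two ways: half-sibs through their shared mother (r = 1/4) and first cousins through their fathers (r = 1/8).
r = 1/4 + 1/8 = 3/8 = 0.375.

0.375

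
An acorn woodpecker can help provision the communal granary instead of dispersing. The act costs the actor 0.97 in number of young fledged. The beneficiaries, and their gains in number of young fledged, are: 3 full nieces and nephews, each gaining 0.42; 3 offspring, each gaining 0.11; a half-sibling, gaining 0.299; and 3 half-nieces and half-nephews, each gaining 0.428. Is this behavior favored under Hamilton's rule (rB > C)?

No

Hamilton's rule: the trait is favored when the sum of r·B over every recipient exceeds the actor's cost C.
r to a full niece or nephew = 0.25 (full aunt/uncle↔niece/nephew: two paths of length 3 through the shared grandparent pair: r = 2·(1/2)^3 = 1/4).
r to an offspring = 0.5 (one parent–offspring link: r = (1/2)^1 = 1/2).
r to a half-sibling = 0.25 (half-sibs share one parent — one path of length 2: r = (1/2)^2 = 1/4).
r to a half-niece or half-nephew = 0.125 (half-aunt/uncle↔niece/nephew: one path of length 3: r = (1/2)^3 = 1/8).
Summing one r·B term per recipient: 3·0.25·0.42 + 3·0.5·0.11 + 1·0.25·0.299 + 3·0.125·0.428 = 0.71525.
0.71525 < 0.97: the indirect benefit is less than the cost.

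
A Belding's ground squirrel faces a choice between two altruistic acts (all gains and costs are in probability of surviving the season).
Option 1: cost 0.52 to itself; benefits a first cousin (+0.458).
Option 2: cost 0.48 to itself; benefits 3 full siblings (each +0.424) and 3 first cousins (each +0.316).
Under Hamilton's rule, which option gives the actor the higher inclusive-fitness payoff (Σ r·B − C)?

Option 2

Option 1: r to a first cousin = 0.125.
Option 1: Σ r·B − C = (1·0.125·0.458) − 0.52 = -0.46275.
Option 2: r to a full sibling = 0.5.
Option 2: r to a first cousin = 0.125.
Option 2: Σ r·B − C = (3·0.5·0.424 + 3·0.125·0.316) − 0.48 = 0.2745.
Option 2 has the higher net inclusive-fitness payoff.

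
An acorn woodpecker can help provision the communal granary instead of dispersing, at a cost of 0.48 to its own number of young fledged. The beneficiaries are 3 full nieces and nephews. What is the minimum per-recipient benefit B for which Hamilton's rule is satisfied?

0.64

r to a full niece or nephew = 1/4 (full aunt/uncle↔niece/nephew: two paths of length 3 through the shared grandparent pair: r = 2·(1/2)^3 = 1/4).
Hamilton's rule with n recipients of equal r: n·r·B > C, so B > C/(n·r) = 0.48/(3·0.25) = 0.64.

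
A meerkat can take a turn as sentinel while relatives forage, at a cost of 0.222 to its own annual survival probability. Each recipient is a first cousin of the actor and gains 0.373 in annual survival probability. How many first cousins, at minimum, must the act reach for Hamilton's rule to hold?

r to a first cousin = 0.125 (first cousins share one grandparent pair — two paths of length 4: r = 2·(1/2)^4 = 1/8).
Hamilton's rule: n·r·B > C  ⇒  n > C/(r·B) = 0.222/(0.125·0.373) = 4.761.
The smallest integer exceeding 4.761 is 5.

5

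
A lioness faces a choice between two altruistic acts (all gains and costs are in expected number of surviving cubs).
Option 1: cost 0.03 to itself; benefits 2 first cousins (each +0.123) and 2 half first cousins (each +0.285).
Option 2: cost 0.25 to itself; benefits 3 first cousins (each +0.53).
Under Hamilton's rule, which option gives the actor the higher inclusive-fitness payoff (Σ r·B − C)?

Option 1

Option 1: r to a first cousin = 0.125.
Option 1: r to a half first cousin = 0.0625.
Option 1: Σ r·B − C = (2·0.125·0.123 + 2·0.0625·0.285) − 0.03 = 0.036375.
Option 2: r to a first cousin = 0.125.
Option 2: Σ r·B − C = (3·0.125·0.53) − 0.25 = -0.05125.
Option 1 has the higher net inclusive-fitness payoff.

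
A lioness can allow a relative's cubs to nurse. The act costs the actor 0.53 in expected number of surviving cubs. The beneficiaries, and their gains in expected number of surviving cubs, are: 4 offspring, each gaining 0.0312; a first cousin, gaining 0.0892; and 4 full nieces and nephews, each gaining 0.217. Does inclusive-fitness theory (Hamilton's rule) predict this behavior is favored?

No

Hamilton's rule: the trait is favored when the sum of r·B over every recipient exceeds the actor's cost C.
r to an offspring = 1/2 (one parent–offspring link: r = (1/2)^1 = 1/2).
r to a first cousin = 0.125 (first cousins share one grandparent pair — two paths of length 4: r = 2·(1/2)^4 = 1/8).
r to a full niece or nephew = 1/4 (full aunt/uncle↔niece/nephew: two paths of length 3 through the shared grandparent pair: r = 2·(1/2)^3 = 1/4).
Summing one r·B term per recipient: 4·0.5·0.0312 + 1·0.125·0.0892 + 4·0.25·0.217 = 0.29055.
0.29055 < 0.53: the indirect benefit is less than the cost.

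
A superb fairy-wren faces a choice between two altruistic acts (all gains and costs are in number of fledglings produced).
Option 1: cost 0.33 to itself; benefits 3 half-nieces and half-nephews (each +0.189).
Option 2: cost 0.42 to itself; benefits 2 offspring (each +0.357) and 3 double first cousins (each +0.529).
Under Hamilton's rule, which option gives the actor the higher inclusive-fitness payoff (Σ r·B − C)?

Option 2

Option 1: r to a half-niece or half-nephew = 0.125.
Option 1: Σ r·B − C = (3·0.125·0.189) − 0.33 = -0.259125.
Option 2: r to an offspring = 0.5.
Option 2: r to a double first cousin = 0.25.
Option 2: Σ r·B − C = (2·0.5·0.357 + 3·0.25·0.529) − 0.42 = 0.33375.
Option 2 has the higher net inclusive-fitness payoff.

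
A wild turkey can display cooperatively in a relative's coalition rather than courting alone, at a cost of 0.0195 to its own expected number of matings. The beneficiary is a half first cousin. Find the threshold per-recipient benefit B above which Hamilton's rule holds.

r to a half first cousin = 0.0625 (half first cousins share one grandparent — one path of length 4: r = (1/2)^4 = 1/16).
Hamilton's rule with n recipients of equal r: n·r·B > C, so B > C/(n·r) = 0.0195/(1·0.0625) = 0.312.

0.312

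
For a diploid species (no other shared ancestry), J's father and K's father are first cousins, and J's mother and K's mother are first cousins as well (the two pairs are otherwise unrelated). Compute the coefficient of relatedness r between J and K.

Independent pedigree routes through distinct common ancestors add.
J and K are related in two ways: second cousins through their fathers (r = 1/32) and second cousins through their mothers (r = 1/32).
r = 1/32 + 1/32 = 1/16 = 0.0625.

0.0625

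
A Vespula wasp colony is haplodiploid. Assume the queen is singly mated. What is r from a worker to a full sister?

0.75

Haplodiploid full sisters inherit their father's entire haploid genome identically (contributing 1/2) and on average half of their mother's contribution (1/2 · 1/2 = 1/4); r = 1/2 + 1/4 = 3/4.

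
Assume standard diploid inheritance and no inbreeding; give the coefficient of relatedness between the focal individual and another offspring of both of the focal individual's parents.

Each parent–offspring link contributes a factor of 1/2, and independent paths through distinct common ancestors add.
Full sibs share both parents — two paths of length 2: r = 2·(1/2)^2 = 1/2.

0.5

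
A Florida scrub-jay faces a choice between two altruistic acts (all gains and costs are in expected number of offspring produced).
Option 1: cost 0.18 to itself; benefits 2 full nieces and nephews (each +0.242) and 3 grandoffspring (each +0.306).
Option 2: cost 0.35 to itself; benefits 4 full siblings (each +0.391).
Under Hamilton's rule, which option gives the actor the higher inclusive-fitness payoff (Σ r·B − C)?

Option 1: r to a full niece or nephew = 0.25.
Option 1: r to a grandoffspring = 0.25.
Option 1: Σ r·B − C = (2·0.25·0.242 + 3·0.25·0.306) − 0.18 = 0.1705.
Option 2: r to a full sibling = 0.5.
Option 2: Σ r·B − C = (4·0.5·0.391) − 0.35 = 0.432.
Option 2 has the higher net inclusive-fitness payoff.

Option 2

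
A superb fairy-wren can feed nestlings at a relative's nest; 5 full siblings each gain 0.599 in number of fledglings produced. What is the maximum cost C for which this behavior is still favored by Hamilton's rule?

1.4975

r to a full sibling = 0.5 (full sibs share both parents — two paths of length 2: r = 2·(1/2)^2 = 1/2).
Hamilton's rule: n·r·B > C, so the trait is favored while C < n·r·B = 5·0.5·0.599 = 1.4975.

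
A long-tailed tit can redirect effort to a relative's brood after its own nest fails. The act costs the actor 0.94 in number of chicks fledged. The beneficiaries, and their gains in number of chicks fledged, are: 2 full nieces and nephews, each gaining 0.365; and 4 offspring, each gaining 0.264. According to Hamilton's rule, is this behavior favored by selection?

Hamilton's rule: the trait is favored when the sum of r·B over every recipient exceeds the actor's cost C.
r to a full niece or nephew = 0.25 (full aunt/uncle↔niece/nephew: two paths of length 3 through the shared grandparent pair: r = 2·(1/2)^3 = 1/4).
r to an offspring = 1/2 (one parent–offspring link: r = (1/2)^1 = 1/2).
Summing one r·B term per recipient: 2·0.25·0.365 + 4·0.5·0.264 = 0.7105.
0.7105 < 0.94: the indirect benefit is less than the cost.

No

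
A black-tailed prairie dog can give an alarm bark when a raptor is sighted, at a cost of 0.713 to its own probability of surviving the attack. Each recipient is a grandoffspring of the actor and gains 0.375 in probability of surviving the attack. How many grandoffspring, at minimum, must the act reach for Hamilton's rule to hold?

r to a grandoffspring = 0.25 (two parent–offspring links: r = (1/2)^2 = 1/4).
Hamilton's rule: n·r·B > C  ⇒  n > C/(r·B) = 0.713/(0.25·0.375) = 7.605.
The smallest integer exceeding 7.605 is 8.

8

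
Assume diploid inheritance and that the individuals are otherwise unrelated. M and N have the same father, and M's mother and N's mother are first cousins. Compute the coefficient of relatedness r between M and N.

Wright's path rule: contributions from independent ancestry routes add.
M and N are related in two ways: half-sibs through their shared father (r = 1/4) and second cousins through their mothers (r = 1/32).
r = 1/4 + 1/32 = 0.28125.

0.28125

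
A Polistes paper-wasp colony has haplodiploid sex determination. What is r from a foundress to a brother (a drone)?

0.25

Her haploid brother carries none of their father's genes and a random half of their mother's genome; that half matches the maternal half of her own genome with probability 1/2: r = 1/2 · 1/2 = 1/4.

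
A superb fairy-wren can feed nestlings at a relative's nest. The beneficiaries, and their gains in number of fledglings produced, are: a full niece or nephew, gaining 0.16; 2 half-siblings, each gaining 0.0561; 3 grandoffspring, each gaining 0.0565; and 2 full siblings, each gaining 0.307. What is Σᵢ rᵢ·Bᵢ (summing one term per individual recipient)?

r to a full niece or nephew = 0.25 (full aunt/uncle↔niece/nephew: two paths of length 3 through the shared grandparent pair: r = 2·(1/2)^3 = 1/4).
r to a half-sibling = 1/4 (half-sibs share one parent — one path of length 2: r = (1/2)^2 = 1/4).
r to a grandoffspring = 1/4 (two parent–offspring links: r = (1/2)^2 = 1/4).
r to a full sibling = 1/2 (full sibs share both parents — two paths of length 2: r = 2·(1/2)^2 = 1/2).
Summing one r·B term per recipient: 1·0.25·0.16 + 2·0.25·0.0561 + 3·0.25·0.0565 + 2·0.5·0.307 = 0.417425.

0.417425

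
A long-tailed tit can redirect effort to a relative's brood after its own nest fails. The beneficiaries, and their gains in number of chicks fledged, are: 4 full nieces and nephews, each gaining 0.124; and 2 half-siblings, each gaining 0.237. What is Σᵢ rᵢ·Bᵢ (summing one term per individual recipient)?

0.2425

r to a full niece or nephew = 0.25 (full aunt/uncle↔niece/nephew: two paths of length 3 through the shared grandparent pair: r = 2·(1/2)^3 = 1/4).
r to a half-sibling = 1/4 (half-sibs share one parent — one path of length 2: r = (1/2)^2 = 1/4).
Summing one r·B term per recipient: 4·0.25·0.124 + 2·0.25·0.237 = 0.2425.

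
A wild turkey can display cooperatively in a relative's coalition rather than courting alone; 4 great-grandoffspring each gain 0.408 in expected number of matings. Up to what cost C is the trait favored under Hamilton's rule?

r to a great-grandoffspring = 0.125 (three parent–offspring links: r = (1/2)^3 = 1/8).
Hamilton's rule: n·r·B > C, so the trait is favored while C < n·r·B = 4·0.125·0.408 = 0.204.

0.204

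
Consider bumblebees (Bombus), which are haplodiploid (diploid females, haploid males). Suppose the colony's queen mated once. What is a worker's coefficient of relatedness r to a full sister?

Haplodiploid full sisters inherit their father's entire haploid genome identically (contributing 1/2) and on average half of their mother's contribution (1/2 · 1/2 = 1/4); r = 1/2 + 1/4 = 3/4.

0.75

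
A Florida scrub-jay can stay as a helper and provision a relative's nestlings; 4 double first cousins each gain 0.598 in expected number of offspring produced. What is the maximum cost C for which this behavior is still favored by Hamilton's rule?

r to a double first cousin = 0.25 (double first cousins share both grandparent pairs — four paths of length 4: r = 4·(1/2)^4 = 1/4).
Hamilton's rule: n·r·B > C, so the trait is favored while C < n·r·B = 4·0.25·0.598 = 0.598.

0.598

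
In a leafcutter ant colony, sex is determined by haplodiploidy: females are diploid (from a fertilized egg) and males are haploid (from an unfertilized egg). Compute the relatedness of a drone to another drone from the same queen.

0.5

Haploid brothers each carry a random half of the queen's diploid genome, so on average they share half: r = 1/2.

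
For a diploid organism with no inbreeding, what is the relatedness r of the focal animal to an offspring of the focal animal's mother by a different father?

0.25

Each parent–offspring link contributes a factor of 1/2, and independent paths through distinct common ancestors add.
Half-sibs share one parent — one path of length 2: r = (1/2)^2 = 1/4.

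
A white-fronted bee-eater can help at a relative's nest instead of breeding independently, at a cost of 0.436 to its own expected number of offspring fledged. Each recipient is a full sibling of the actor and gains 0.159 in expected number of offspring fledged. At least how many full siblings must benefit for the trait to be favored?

6

r to a full sibling = 1/2 (full sibs share both parents — two paths of length 2: r = 2·(1/2)^2 = 1/2).
Hamilton's rule: n·r·B > C  ⇒  n > C/(r·B) = 0.436/(0.5·0.159) = 5.484.
The smallest integer exceeding 5.484 is 6.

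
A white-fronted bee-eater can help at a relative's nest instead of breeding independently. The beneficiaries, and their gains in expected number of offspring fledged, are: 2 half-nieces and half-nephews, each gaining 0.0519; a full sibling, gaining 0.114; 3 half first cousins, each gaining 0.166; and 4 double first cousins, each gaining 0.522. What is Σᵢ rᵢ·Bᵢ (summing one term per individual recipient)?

r to a half-niece or half-nephew = 0.125 (half-aunt/uncle↔niece/nephew: one path of length 3: r = (1/2)^3 = 1/8).
r to a full sibling = 1/2 (full sibs share both parents — two paths of length 2: r = 2·(1/2)^2 = 1/2).
r to a half first cousin = 1/16 (half first cousins share one grandparent — one path of length 4: r = (1/2)^4 = 1/16).
r to a double first cousin = 0.25 (double first cousins share both grandparent pairs — four paths of length 4: r = 4·(1/2)^4 = 1/4).
Summing one r·B term per recipient: 2·0.125·0.0519 + 1·0.5·0.114 + 3·0.0625·0.166 + 4·0.25·0.522 = 0.6231.

0.6231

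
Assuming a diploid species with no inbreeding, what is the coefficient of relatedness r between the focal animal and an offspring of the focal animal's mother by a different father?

0.25

Each parent–offspring link contributes a factor of 1/2, and independent paths through distinct common ancestors add.
Half-sibs share one parent — one path of length 2: r = (1/2)^2 = 1/4.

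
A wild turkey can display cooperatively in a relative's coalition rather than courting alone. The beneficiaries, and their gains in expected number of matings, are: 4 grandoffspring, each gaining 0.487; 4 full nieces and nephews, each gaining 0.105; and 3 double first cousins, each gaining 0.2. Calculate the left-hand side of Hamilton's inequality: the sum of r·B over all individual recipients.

r to a grandoffspring = 0.25 (two parent–offspring links: r = (1/2)^2 = 1/4).
r to a full niece or nephew = 0.25 (full aunt/uncle↔niece/nephew: two paths of length 3 through the shared grandparent pair: r = 2·(1/2)^3 = 1/4).
r to a double first cousin = 0.25 (double first cousins share both grandparent pairs — four paths of length 4: r = 4·(1/2)^4 = 1/4).
Summing one r·B term per recipient: 4·0.25·0.487 + 4·0.25·0.105 + 3·0.25·0.2 = 0.742.

0.742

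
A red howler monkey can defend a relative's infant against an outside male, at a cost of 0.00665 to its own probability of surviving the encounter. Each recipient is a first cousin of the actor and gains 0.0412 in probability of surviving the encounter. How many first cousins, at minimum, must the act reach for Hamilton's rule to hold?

r to a first cousin = 1/8 (first cousins share one grandparent pair — two paths of length 4: r = 2·(1/2)^4 = 1/8).
Hamilton's rule: n·r·B > C  ⇒  n > C/(r·B) = 0.00665/(0.125·0.0412) = 1.291.
The smallest integer exceeding 1.291 is 2.

2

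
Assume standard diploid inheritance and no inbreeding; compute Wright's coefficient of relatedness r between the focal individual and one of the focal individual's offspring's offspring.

0.25

Each parent–offspring link contributes a factor of 1/2, and independent paths through distinct common ancestors add.
Two parent–offspring links: r = (1/2)^2 = 1/4.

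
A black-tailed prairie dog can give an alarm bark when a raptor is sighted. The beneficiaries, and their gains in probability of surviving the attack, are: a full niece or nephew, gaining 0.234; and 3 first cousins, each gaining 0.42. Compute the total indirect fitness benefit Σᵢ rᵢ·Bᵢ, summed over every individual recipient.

0.216

r to a full niece or nephew = 1/4 (full aunt/uncle↔niece/nephew: two paths of length 3 through the shared grandparent pair: r = 2·(1/2)^3 = 1/4).
r to a first cousin = 1/8 (first cousins share one grandparent pair — two paths of length 4: r = 2·(1/2)^4 = 1/8).
Summing one r·B term per recipient: 1·0.25·0.234 + 3·0.125·0.42 = 0.216.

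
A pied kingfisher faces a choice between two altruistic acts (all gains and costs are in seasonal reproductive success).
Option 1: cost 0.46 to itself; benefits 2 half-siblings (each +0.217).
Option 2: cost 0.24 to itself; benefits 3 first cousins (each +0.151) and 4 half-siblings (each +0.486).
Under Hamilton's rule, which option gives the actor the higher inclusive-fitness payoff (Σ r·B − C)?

Option 1: r to a half-sibling = 0.25.
Option 1: Σ r·B − C = (2·0.25·0.217) − 0.46 = -0.3515.
Option 2: r to a first cousin = 0.125.
Option 2: r to a half-sibling = 0.25.
Option 2: Σ r·B − C = (3·0.125·0.151 + 4·0.25·0.486) − 0.24 = 0.302625.
Option 2 has the higher net inclusive-fitness payoff.

Option 2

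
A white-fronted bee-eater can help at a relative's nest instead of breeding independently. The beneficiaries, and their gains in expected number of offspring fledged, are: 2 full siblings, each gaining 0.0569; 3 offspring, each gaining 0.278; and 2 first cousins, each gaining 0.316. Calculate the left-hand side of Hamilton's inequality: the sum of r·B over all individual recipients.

r to a full sibling = 0.5 (full sibs share both parents — two paths of length 2: r = 2·(1/2)^2 = 1/2).
r to an offspring = 1/2 (one parent–offspring link: r = (1/2)^1 = 1/2).
r to a first cousin = 0.125 (first cousins share one grandparent pair — two paths of length 4: r = 2·(1/2)^4 = 1/8).
Summing one r·B term per recipient: 2·0.5·0.0569 + 3·0.5·0.278 + 2·0.125·0.316 = 0.5529.

0.5529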